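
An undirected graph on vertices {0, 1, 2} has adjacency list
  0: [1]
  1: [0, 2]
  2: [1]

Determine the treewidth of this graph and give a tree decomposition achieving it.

Every bag has size at most 2, so the width is 2 − 1 = 1 and tw(G) ≤ 1. Since G has at least one edge (e.g. 0–1), it is not an edgeless graph, so tw(G) ≥ 1. Combining the bounds, tw(G) = 1.

Treewidth 1.
Bags: B1 = {0, 1}  B2 = {1, 2}
Tree: B1–B2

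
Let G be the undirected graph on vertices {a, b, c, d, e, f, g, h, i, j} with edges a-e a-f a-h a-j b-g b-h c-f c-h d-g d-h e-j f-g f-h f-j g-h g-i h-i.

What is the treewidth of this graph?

2

A width-2 tree decomposition is:
Bags: B1 = {a, f, h}  B2 = {a, f, j}  B3 = {c, f, h}  B4 = {f, g, h}  B5 = {d, g, h}  B6 = {a, e, j}  B7 = {b, g, h}  B8 = {g, h, i}
Tree: B1–B2, B1–B3, B3–B4, B4–B5, B2–B6, B5–B7, B7–B8
Each bag holds 3 vertices, so the decomposition has width 2, which upper-bounds the treewidth. On the other hand G contains the 3-clique {a, e, j}. A clique must lie in a single bag of any decomposition, so no decomposition can have width below 2. Combining the bounds, tw(G) = 2.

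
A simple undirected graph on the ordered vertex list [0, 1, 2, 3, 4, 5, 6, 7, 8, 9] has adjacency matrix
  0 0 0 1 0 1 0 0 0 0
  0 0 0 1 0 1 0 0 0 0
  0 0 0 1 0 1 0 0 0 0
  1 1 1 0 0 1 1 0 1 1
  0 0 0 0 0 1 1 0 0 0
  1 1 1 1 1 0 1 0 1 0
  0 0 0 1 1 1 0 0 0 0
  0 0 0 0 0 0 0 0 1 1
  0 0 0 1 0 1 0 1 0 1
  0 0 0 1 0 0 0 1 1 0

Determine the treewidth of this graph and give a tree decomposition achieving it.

Each bag holds 3 vertices, so the decomposition has width 2, which upper-bounds the treewidth. Conversely, {3, 8, 9} is a clique of size 3, and the vertices of any clique must share a bag in every tree decomposition; so some bag has ≥ 3 vertices and tw(G) ≥ 2. The upper and lower bounds meet at 2, so that is the treewidth.

Treewidth 2.
One such decomposition:
Bags: B1 = {3, 5, 8}  B2 = {3, 8, 9}  B3 = {0, 3, 5}  B4 = {3, 5, 6}  B5 = {1, 3, 5}  B6 = {7, 8, 9}  B7 = {4, 5, 6}  B8 = {2, 3, 5}
Tree: B1–B2, B1–B3, B3–B4, B4–B5, B2–B6, B4–B7, B1–B8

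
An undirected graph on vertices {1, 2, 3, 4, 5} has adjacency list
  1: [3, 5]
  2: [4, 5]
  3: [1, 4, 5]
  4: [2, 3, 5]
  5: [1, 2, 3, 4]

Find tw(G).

2

A width-2 tree decomposition is:
Bags: B1 = {1, 3, 5}  B2 = {3, 4, 5}  B3 = {2, 4, 5}
Tree: B1–B2, B2–B3
The largest bag has 3 vertices, giving width 2; this decomposition certifies tw(G) ≤ 2. Conversely, {2, 4, 5} is a clique of size 3, and the vertices of any clique must share a bag in every tree decomposition; so some bag has ≥ 3 vertices and tw(G) ≥ 2. Combining the bounds, tw(G) = 2.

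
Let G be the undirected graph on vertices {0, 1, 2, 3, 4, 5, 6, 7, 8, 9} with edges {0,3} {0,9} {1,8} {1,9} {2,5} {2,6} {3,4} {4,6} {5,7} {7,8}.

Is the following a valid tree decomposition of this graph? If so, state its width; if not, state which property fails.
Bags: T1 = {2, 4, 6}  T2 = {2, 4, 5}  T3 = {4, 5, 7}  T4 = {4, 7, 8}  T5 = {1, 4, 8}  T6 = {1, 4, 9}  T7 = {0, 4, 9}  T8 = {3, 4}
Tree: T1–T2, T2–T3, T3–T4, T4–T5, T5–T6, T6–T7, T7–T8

A tree decomposition must satisfy three properties: every vertex lies in some bag; for every edge, both endpoints lie together in some bag; and for every vertex, the bags containing it form a connected subtree. Here edge (0,3) lies in no bag, so the decomposition is invalid.

No — edge (0,3) lies in no bag.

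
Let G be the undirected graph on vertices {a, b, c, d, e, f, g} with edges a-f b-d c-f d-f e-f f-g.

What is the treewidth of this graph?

1

A width-1 tree decomposition is:
Bags: B1 = {d, f}  B2 = {e, f}  B3 = {f, g}  B4 = {a, f}  B5 = {b, d}  B6 = {c, f}
Tree: B1–B2, B1–B3, B2–B4, B1–B5, B3–B6
The largest bag has 2 vertices, giving width 1; this decomposition certifies tw(G) ≤ 1. G has an edge, so its treewidth is at least 1. Combining the bounds, tw(G) = 1.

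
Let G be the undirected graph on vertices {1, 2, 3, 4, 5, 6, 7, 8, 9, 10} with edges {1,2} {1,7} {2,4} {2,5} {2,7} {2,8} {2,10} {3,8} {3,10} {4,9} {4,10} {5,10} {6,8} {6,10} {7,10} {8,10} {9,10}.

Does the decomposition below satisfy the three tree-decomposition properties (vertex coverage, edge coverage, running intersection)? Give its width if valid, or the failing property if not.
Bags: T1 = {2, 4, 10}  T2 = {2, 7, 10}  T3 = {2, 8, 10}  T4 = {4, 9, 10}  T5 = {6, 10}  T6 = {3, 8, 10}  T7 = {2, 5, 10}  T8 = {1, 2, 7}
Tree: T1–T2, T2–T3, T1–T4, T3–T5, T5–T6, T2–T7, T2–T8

A tree decomposition must satisfy three properties: every vertex lies in some bag; for every edge, both endpoints lie together in some bag; and for every vertex, the bags containing it form a connected subtree. Here edge (8,6) lies in no bag, so the decomposition is invalid.

No — edge (8,6) lies in no bag.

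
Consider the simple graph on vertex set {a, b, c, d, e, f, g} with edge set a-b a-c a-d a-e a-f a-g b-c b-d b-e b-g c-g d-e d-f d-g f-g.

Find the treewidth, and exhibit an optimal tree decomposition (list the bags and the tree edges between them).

Each bag holds 4 vertices, so the decomposition has width 3, which upper-bounds the treewidth. Conversely, {a, d, f, g} is a clique of size 4, and the vertices of any clique must share a bag in every tree decomposition; so some bag has ≥ 4 vertices and tw(G) ≥ 3. Hence tw(G) = 3 exactly.

Treewidth 3.
One such decomposition:
Bags: B1 = {a, b, d, g}  B2 = {a, b, d, e}  B3 = {a, d, f, g}  B4 = {a, b, c, g}
Tree: B1–B2, B1–B3, B1–B4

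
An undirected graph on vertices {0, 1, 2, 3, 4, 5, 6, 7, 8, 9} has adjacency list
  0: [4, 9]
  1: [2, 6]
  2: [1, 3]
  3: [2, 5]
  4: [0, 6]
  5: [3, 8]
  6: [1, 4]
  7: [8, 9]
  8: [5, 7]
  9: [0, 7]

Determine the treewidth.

A width-2 tree decomposition is:
Bags: B1 = {2, 3, 5}  B2 = {1, 2, 5}  B3 = {1, 5, 6}  B4 = {4, 5, 6}  B5 = {0, 4, 5}  B6 = {0, 5, 9}  B7 = {5, 7, 9}  B8 = {5, 7, 8}
Tree: B1–B2, B2–B3, B3–B4, B4–B5, B5–B6, B6–B7, B7–B8
The largest bag has 3 vertices, giving width 2; this decomposition certifies tw(G) ≤ 2. For the lower bound, G contains the cycle 5–3–2–1–6–4–0–9–7–8–5, so G is not a forest; only forests have treewidth ≤ 1, hence tw(G) ≥ 2. Combining the bounds, tw(G) = 2.

2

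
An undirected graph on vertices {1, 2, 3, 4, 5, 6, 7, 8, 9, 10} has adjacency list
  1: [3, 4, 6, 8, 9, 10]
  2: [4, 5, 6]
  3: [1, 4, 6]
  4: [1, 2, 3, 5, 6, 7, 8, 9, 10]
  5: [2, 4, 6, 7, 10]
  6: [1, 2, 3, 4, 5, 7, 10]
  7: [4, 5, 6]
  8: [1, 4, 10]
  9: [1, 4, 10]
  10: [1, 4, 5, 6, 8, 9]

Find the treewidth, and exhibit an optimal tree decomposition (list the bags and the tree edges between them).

Treewidth 3.
One such decomposition:
Bags: B1 = {1, 4, 6, 10}  B2 = {1, 3, 4, 6}  B3 = {4, 5, 6, 10}  B4 = {4, 5, 6, 7}  B5 = {2, 4, 5, 6}  B6 = {1, 4, 9, 10}  B7 = {1, 4, 8, 10}
Tree: B1–B2, B1–B3, B3–B4, B4–B5, B1–B6, B1–B7

The largest bag has 4 vertices, giving width 3; this decomposition certifies tw(G) ≤ 3. Conversely, {1, 4, 8, 10} is a clique of size 4, and the vertices of any clique must share a bag in every tree decomposition; so some bag has ≥ 4 vertices and tw(G) ≥ 3. Combining the bounds, tw(G) = 3.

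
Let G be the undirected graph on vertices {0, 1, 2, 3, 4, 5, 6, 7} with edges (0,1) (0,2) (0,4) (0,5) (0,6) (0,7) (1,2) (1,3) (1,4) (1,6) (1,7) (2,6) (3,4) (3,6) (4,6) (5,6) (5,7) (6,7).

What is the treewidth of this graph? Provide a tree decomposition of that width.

Treewidth 3.
One optimal decomposition is:
Bags: B1 = {0, 1, 4, 6}  B2 = {0, 1, 6, 7}  B3 = {0, 1, 2, 6}  B4 = {1, 3, 4, 6}  B5 = {0, 5, 6, 7}
Tree: B1–B2, B2–B3, B1–B4, B2–B5

Each bag holds 4 vertices, so the decomposition has width 3, which upper-bounds the treewidth. Conversely, {0, 1, 2, 6} is a clique of size 4, and the vertices of any clique must share a bag in every tree decomposition; so some bag has ≥ 4 vertices and tw(G) ≥ 3. Combining the bounds, tw(G) = 3.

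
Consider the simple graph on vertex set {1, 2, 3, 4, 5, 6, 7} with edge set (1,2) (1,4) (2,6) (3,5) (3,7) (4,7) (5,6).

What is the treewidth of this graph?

2

A width-2 tree decomposition is:
Bags: B1 = {3, 5, 6}  B2 = {3, 6, 7}  B3 = {4, 6, 7}  B4 = {1, 4, 6}  B5 = {1, 2, 6}
Tree: B1–B2, B2–B3, B3–B4, B4–B5
Each bag holds 3 vertices, so the decomposition has width 2, which upper-bounds the treewidth. Since 6–5–3–7–4–1–2–6 is a cycle in G, G is not acyclic. Forests are exactly the graphs of treewidth ≤ 1, so tw(G) ≥ 2. Therefore the treewidth is 2.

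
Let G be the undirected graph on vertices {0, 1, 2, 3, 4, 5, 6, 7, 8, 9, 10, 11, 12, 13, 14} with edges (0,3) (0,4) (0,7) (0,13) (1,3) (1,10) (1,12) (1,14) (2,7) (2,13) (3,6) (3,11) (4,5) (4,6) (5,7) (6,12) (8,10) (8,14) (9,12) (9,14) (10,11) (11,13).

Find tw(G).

A width-3 tree decomposition is:
Bags: B1 = {2, 5, 7, 13}  B2 = {0, 5, 7, 13}  B3 = {0, 4, 5, 13}  B4 = {0, 4, 11, 13}  B5 = {0, 3, 4, 11}  B6 = {3, 4, 6, 11}  B7 = {3, 6, 10, 11}  B8 = {1, 3, 6, 10}  B9 = {1, 6, 10, 12}  B10 = {1, 8, 10, 12}  B11 = {1, 8, 12, 14}  B12 = {8, 9, 12, 14}
Tree: B1–B2, B2–B3, B3–B4, B4–B5, B5–B6, B6–B7, B7–B8, B8–B9, B9–B10, B10–B11, B11–B12
Every bag has size at most 4, so the width is 4 − 1 = 3 and tw(G) ≤ 3. For the lower bound: the 4 vertex sets {2,5,7}, {13}, {0}, {3,4,6,11} are disjoint, each induces a connected subgraph, and every pair is joined by at least one edge of G. Contracting each set to a single vertex therefore yields K_{4} as a minor, and since treewidth is minor-monotone, tw(G) ≥ tw(K_{4}) = 3. The upper and lower bounds meet at 3, so that is the treewidth.

3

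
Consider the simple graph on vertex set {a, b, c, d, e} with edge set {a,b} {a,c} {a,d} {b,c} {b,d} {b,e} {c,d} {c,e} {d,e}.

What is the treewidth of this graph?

3

A width-3 tree decomposition is:
Bags: B1 = {a, b, c, d}  B2 = {b, c, d, e}
Tree: B1–B2
Each bag holds 4 vertices, so the decomposition has width 3, which upper-bounds the treewidth. For the lower bound, the 4 vertices {b, c, d, e} are pairwise adjacent, and any tree decomposition puts a clique entirely inside one bag — forcing width ≥ 3. The upper and lower bounds meet at 3, so that is the treewidth.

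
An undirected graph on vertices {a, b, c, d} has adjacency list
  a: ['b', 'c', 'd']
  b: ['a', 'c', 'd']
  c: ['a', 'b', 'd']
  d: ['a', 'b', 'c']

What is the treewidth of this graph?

3

A width-3 tree decomposition is:
Bags: B1 = {a, b, c, d}
Tree: (single bag)
A single bag containing all 4 vertices is trivially a valid decomposition of width 3. Conversely, {a, b, c, d} is a clique of size 4, and the vertices of any clique must share a bag in every tree decomposition; so some bag has ≥ 4 vertices and tw(G) ≥ 3. Combining the bounds, tw(G) = 3.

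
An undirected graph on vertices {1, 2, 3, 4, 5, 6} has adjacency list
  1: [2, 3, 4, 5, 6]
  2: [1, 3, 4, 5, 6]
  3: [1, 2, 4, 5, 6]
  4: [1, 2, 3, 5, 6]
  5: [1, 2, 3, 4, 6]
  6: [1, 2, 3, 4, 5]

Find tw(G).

A width-5 tree decomposition is:
Bags: B1 = {1, 2, 3, 4, 5, 6}
Tree: (single bag)
With just one bag of size 6, the width is 6 − 1 = 5, so tw(G) ≤ 5. On the other hand G contains the 6-clique {1, 2, 3, 4, 5, 6}. A clique must lie in a single bag of any decomposition, so no decomposition can have width below 5. Therefore the treewidth is 5.

5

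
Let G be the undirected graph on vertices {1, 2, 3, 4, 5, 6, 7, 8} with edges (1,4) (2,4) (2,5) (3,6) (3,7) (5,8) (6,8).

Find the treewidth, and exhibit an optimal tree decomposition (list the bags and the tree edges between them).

Every bag has size at most 2, so the width is 2 − 1 = 1 and tw(G) ≤ 1. G has an edge, so its treewidth is at least 1. Combining the bounds, tw(G) = 1.

Treewidth 1.
One optimal decomposition is:
Bags: B1 = {1, 4}  B2 = {2, 4}  B3 = {2, 5}  B4 = {5, 8}  B5 = {6, 8}  B6 = {3, 6}  B7 = {3, 7}
Tree: B1–B2, B2–B3, B3–B4, B4–B5, B5–B6, B6–B7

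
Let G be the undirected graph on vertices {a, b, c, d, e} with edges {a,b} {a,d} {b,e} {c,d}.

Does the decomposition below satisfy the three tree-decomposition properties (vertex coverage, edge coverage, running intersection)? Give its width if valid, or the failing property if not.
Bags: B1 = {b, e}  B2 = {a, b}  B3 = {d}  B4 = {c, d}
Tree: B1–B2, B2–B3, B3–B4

No — edge (a,d) lies in no bag.

A tree decomposition must satisfy three properties: every vertex lies in some bag; for every edge, both endpoints lie together in some bag; and for every vertex, the bags containing it form a connected subtree. Here edge (a,d) lies in no bag, so the decomposition is invalid.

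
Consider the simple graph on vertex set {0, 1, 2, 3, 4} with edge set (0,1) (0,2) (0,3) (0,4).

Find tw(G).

A width-1 tree decomposition is:
Bags: B1 = {0, 4}  B2 = {0, 3}  B3 = {0, 1}  B4 = {0, 2}
Tree: B1–B2, B2–B3, B1–B4
The largest bag has 2 vertices, giving width 1; this decomposition certifies tw(G) ≤ 1. Since G has at least one edge (e.g. 4–0), it is not an edgeless graph, so tw(G) ≥ 1. Combining the bounds, tw(G) = 1.

1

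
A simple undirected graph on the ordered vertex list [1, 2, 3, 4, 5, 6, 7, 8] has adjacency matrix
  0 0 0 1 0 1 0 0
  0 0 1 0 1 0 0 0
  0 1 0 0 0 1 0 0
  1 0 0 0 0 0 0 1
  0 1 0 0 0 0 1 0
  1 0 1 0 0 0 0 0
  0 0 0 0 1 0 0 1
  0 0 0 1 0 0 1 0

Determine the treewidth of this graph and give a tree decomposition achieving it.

Treewidth 2.
One optimal decomposition is:
Bags: B1 = {2, 5, 7}  B2 = {2, 3, 7}  B3 = {3, 6, 7}  B4 = {1, 6, 7}  B5 = {1, 4, 7}  B6 = {4, 7, 8}
Tree: B1–B2, B2–B3, B3–B4, B4–B5, B5–B6

Each bag holds 3 vertices, so the decomposition has width 2, which upper-bounds the treewidth. The edges 7–5–2–3–6–1–4–8–7 form a cycle, so G is not a tree and its treewidth is at least 2. The upper and lower bounds meet at 2, so that is the treewidth.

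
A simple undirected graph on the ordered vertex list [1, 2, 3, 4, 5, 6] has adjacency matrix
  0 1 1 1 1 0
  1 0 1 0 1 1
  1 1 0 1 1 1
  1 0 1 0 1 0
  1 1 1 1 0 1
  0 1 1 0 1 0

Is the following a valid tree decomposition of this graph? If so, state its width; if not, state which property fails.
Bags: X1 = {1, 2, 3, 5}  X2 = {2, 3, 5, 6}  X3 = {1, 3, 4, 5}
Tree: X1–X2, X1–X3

Yes; width 3.

Vertex coverage: the bags together contain {1, 2, 3, 4, 5, 6}, the full vertex set. Edge coverage: each edge of G has both endpoints in at least one bag. Running intersection: for every vertex, the bags containing it form a connected subtree. All three properties hold, so this is a valid tree decomposition of width max|bag| − 1 = 3, and hence tw(G) ≤ 3.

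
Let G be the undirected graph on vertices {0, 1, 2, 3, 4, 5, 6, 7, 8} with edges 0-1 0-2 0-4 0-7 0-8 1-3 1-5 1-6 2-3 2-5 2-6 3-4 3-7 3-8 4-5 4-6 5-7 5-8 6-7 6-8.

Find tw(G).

4

A width-4 tree decomposition is:
Bags: B1 = {0, 2, 3, 5, 6}  B2 = {0, 3, 5, 6, 8}  B3 = {0, 3, 4, 5, 6}  B4 = {0, 1, 3, 5, 6}  B5 = {0, 3, 5, 6, 7}
Tree: B1–B2, B2–B3, B3–B4, B4–B5
Every bag has size at most 5, so the width is 5 − 1 = 4 and tw(G) ≤ 4. For the lower bound: the 5 vertex sets {2,5}, {6,8}, {0,4}, {3}, {1} are disjoint, each induces a connected subgraph, and every pair is joined by at least one edge of G. Contracting each set to a single vertex therefore yields K_{5} as a minor, and since treewidth is minor-monotone, tw(G) ≥ tw(K_{5}) = 4. The upper and lower bounds meet at 4, so that is the treewidth.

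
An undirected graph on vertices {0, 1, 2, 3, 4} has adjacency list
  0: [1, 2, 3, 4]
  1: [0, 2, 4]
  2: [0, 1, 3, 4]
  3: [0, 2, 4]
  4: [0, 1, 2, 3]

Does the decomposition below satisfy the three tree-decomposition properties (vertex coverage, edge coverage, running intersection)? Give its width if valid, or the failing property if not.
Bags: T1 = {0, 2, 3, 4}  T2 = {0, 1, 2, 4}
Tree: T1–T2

Checking the three conditions: (i) the bags cover all of {0, 1, 2, 3, 4}; (ii) for each edge, some bag contains both endpoints; (iii) the bags containing any fixed vertex form a subtree. All hold, so the decomposition is valid with width 4 − 1 = 3.

Yes; width 3.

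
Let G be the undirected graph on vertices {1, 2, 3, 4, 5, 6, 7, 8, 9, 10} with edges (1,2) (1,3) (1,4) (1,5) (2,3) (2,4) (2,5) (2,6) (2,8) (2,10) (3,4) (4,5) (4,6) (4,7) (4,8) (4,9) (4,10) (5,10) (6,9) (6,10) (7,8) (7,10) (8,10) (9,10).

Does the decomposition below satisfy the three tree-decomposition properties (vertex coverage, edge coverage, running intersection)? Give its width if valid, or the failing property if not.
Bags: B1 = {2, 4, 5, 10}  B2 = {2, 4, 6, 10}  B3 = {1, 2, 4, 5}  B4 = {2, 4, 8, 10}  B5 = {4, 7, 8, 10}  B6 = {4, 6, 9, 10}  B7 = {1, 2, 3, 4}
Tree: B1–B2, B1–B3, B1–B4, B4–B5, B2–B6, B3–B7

Yes; width 3.

Every vertex of G appears in some bag (union = {1, 2, 3, 4, 5, 6, 7, 8, 9, 10}); every edge is covered by a bag; and for each vertex v the set of bags containing v is connected in the bag tree. The decomposition is therefore valid. The largest bag has 4 vertices, so the width is 3.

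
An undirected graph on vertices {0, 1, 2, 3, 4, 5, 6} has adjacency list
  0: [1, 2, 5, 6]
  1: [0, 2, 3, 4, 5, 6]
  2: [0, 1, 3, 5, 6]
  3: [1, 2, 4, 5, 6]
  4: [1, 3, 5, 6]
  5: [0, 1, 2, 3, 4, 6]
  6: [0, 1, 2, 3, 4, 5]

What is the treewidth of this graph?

A width-4 tree decomposition is:
Bags: B1 = {1, 3, 4, 5, 6}  B2 = {1, 2, 3, 5, 6}  B3 = {0, 1, 2, 5, 6}
Tree: B1–B2, B2–B3
Each bag holds 5 vertices, so the decomposition has width 4, which upper-bounds the treewidth. Conversely, {0, 1, 2, 5, 6} is a clique of size 5, and the vertices of any clique must share a bag in every tree decomposition; so some bag has ≥ 5 vertices and tw(G) ≥ 4. Combining the bounds, tw(G) = 4.

4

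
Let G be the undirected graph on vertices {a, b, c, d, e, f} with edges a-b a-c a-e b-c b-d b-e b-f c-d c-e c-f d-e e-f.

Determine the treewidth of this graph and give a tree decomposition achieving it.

Every bag has size at most 4, so the width is 4 − 1 = 3 and tw(G) ≤ 3. On the other hand G contains the 4-clique {b, c, d, e}. A clique must lie in a single bag of any decomposition, so no decomposition can have width below 3. Therefore the treewidth is 3.

Treewidth 3.
One such decomposition:
Bags: B1 = {b, c, e, f}  B2 = {a, b, c, e}  B3 = {b, c, d, e}
Tree: B1–B2, B2–B3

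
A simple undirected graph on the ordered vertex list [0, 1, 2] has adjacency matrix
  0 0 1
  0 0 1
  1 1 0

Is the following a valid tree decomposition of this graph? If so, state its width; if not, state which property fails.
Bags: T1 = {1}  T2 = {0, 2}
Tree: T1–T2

No — edge (2,1) lies in no bag.

A tree decomposition must satisfy three properties: every vertex lies in some bag; for every edge, both endpoints lie together in some bag; and for every vertex, the bags containing it form a connected subtree. Here edge (2,1) lies in no bag, so the decomposition is invalid.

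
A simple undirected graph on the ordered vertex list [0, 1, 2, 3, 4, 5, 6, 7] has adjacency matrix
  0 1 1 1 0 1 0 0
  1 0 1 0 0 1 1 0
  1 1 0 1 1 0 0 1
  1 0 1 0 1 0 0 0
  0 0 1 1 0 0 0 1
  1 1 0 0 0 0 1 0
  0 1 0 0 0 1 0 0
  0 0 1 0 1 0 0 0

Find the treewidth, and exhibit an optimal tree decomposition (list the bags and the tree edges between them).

Every bag has size at most 3, so the width is 3 − 1 = 2 and tw(G) ≤ 2. On the other hand G contains the 3-clique {0, 1, 2}. A clique must lie in a single bag of any decomposition, so no decomposition can have width below 2. Therefore the treewidth is 2.

Treewidth 2.
One optimal decomposition is:
Bags: B1 = {0, 1, 5}  B2 = {0, 1, 2}  B3 = {1, 5, 6}  B4 = {0, 2, 3}  B5 = {2, 3, 4}  B6 = {2, 4, 7}
Tree: B1–B2, B1–B3, B2–B4, B4–B5, B5–B6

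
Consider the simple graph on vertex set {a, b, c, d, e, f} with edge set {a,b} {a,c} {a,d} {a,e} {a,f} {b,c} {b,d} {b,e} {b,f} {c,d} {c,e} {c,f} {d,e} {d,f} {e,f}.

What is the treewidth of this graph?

5

A width-5 tree decomposition is:
Bags: B1 = {a, b, c, d, e, f}
Tree: (single bag)
With just one bag of size 6, the width is 6 − 1 = 5, so tw(G) ≤ 5. For the lower bound, the 6 vertices {a, b, c, d, e, f} are pairwise adjacent, and any tree decomposition puts a clique entirely inside one bag — forcing width ≥ 5. Therefore the treewidth is 5.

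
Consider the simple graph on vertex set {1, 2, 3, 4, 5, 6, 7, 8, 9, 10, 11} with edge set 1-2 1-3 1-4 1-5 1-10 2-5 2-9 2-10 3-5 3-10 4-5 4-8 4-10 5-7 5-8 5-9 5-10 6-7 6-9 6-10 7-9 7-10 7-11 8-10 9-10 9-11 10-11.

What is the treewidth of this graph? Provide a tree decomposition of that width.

Treewidth 3.
One optimal decomposition is:
Bags: B1 = {1, 4, 5, 10}  B2 = {1, 2, 5, 10}  B3 = {4, 5, 8, 10}  B4 = {2, 5, 9, 10}  B5 = {5, 7, 9, 10}  B6 = {7, 9, 10, 11}  B7 = {1, 3, 5, 10}  B8 = {6, 7, 9, 10}
Tree: B1–B2, B1–B3, B2–B4, B4–B5, B5–B6, B1–B7, B5–B8

Each bag holds 4 vertices, so the decomposition has width 3, which upper-bounds the treewidth. Conversely, {7, 9, 10, 11} is a clique of size 4, and the vertices of any clique must share a bag in every tree decomposition; so some bag has ≥ 4 vertices and tw(G) ≥ 3. Therefore the treewidth is 3.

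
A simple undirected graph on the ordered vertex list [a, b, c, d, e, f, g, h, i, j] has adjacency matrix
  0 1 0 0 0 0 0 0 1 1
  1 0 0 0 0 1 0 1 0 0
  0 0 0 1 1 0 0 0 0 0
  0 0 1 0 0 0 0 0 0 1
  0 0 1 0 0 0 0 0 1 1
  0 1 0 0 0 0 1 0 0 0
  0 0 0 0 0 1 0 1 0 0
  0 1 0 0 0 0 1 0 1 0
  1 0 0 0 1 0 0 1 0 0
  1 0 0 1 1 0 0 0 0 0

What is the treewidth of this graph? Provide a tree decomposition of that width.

Treewidth 2.
Bags: B1 = {c, d, j}  B2 = {c, e, j}  B3 = {a, e, j}  B4 = {a, e, i}  B5 = {a, b, i}  B6 = {b, h, i}  B7 = {b, f, h}  B8 = {f, g, h}
Tree: B1–B2, B2–B3, B3–B4, B4–B5, B5–B6, B6–B7, B7–B8

Every bag has size at most 3, so the width is 3 − 1 = 2 and tw(G) ≤ 2. The edges d–c–e–j–d form a cycle, so G is not a tree and its treewidth is at least 2. The upper and lower bounds meet at 2, so that is the treewidth.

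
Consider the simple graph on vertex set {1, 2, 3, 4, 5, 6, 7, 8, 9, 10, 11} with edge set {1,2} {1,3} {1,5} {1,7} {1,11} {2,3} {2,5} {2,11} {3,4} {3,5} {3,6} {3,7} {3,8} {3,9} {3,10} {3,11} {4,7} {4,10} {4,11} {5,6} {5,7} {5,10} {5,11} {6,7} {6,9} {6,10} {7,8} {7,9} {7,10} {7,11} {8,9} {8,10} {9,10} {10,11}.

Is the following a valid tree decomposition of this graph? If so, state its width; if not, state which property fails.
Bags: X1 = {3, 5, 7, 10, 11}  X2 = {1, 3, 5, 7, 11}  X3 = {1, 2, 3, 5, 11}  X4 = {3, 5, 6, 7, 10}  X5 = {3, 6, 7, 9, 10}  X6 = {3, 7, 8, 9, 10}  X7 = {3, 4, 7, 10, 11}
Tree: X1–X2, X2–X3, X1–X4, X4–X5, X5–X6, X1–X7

Checking the three conditions: (i) the bags cover all of {1, 2, 3, 4, 5, 6, 7, 8, 9, 10, 11}; (ii) for each edge, some bag contains both endpoints; (iii) the bags containing any fixed vertex form a subtree. All hold, so the decomposition is valid with width 5 − 1 = 4.

Yes; width 4.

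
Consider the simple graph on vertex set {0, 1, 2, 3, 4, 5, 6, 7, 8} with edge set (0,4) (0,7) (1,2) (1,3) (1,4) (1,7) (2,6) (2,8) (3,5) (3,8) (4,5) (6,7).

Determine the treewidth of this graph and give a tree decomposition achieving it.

Treewidth 3.
Bags: B1 = {2, 6, 7, 8}  B2 = {1, 2, 7, 8}  B3 = {1, 3, 7, 8}  B4 = {0, 1, 3, 7}  B5 = {0, 1, 3, 4}  B6 = {0, 3, 4, 5}
Tree: B1–B2, B2–B3, B3–B4, B4–B5, B5–B6

The largest bag has 4 vertices, giving width 3; this decomposition certifies tw(G) ≤ 3. For the lower bound: the 4 vertex sets {2,6,8}, {7}, {1}, {0,3,4,5} are disjoint, each induces a connected subgraph, and every pair is joined by at least one edge of G. Contracting each set to a single vertex therefore yields K_{4} as a minor, and since treewidth is minor-monotone, tw(G) ≥ tw(K_{4}) = 3. The upper and lower bounds meet at 3, so that is the treewidth.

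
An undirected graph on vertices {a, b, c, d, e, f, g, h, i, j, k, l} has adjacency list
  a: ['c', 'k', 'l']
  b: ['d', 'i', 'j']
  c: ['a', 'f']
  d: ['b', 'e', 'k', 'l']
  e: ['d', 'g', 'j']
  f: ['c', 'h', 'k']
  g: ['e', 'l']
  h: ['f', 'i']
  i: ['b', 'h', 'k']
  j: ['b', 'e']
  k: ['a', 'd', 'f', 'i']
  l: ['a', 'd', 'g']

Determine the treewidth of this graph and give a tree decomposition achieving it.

Treewidth 3.
One optimal decomposition is:
Bags: B1 = {b, e, g, j}  B2 = {b, d, e, g}  B3 = {b, d, g, l}  B4 = {b, d, i, l}  B5 = {d, i, k, l}  B6 = {a, i, k, l}  B7 = {a, h, i, k}  B8 = {a, f, h, k}  B9 = {a, c, f, h}
Tree: B1–B2, B2–B3, B3–B4, B4–B5, B5–B6, B6–B7, B7–B8, B8–B9

The largest bag has 4 vertices, giving width 3; this decomposition certifies tw(G) ≤ 3. For the lower bound: the 4 vertex sets {e,g,j}, {b}, {d}, {a,i,k,l} are disjoint, each induces a connected subgraph, and every pair is joined by at least one edge of G. Contracting each set to a single vertex therefore yields K_{4} as a minor, and since treewidth is minor-monotone, tw(G) ≥ tw(K_{4}) = 3. Hence tw(G) = 3 exactly.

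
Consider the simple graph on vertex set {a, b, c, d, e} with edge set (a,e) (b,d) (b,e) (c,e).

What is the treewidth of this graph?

A width-1 tree decomposition is:
Bags: B1 = {a, e}  B2 = {c, e}  B3 = {b, e}  B4 = {b, d}
Tree: B1–B2, B1–B3, B3–B4
Every bag has size at most 2, so the width is 2 − 1 = 1 and tw(G) ≤ 1. G has an edge, so its treewidth is at least 1. Combining the bounds, tw(G) = 1.

1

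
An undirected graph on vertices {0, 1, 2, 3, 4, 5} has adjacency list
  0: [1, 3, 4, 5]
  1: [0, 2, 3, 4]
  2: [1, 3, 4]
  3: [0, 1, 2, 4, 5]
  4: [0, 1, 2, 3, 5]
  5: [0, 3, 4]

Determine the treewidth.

A width-3 tree decomposition is:
Bags: B1 = {1, 2, 3, 4}  B2 = {0, 1, 3, 4}  B3 = {0, 3, 4, 5}
Tree: B1–B2, B2–B3
The largest bag has 4 vertices, giving width 3; this decomposition certifies tw(G) ≤ 3. Conversely, {0, 1, 3, 4} is a clique of size 4, and the vertices of any clique must share a bag in every tree decomposition; so some bag has ≥ 4 vertices and tw(G) ≥ 3. Hence tw(G) = 3 exactly.

3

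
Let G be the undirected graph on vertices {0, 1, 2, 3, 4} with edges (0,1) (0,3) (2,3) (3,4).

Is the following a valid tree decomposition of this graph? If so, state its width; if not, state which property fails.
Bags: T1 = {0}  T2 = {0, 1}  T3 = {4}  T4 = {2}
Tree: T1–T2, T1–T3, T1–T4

A tree decomposition must satisfy three properties: every vertex lies in some bag; for every edge, both endpoints lie together in some bag; and for every vertex, the bags containing it form a connected subtree. Here vertex 3 appears in no bag, so the decomposition is invalid.

No — vertex 3 appears in no bag.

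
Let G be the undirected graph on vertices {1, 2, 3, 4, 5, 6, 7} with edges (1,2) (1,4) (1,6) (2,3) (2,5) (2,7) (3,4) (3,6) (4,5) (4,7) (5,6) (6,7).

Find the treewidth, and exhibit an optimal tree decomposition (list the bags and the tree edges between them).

Treewidth 3.
One optimal decomposition is:
Bags: B1 = {2, 3, 4, 6}  B2 = {2, 4, 5, 6}  B3 = {1, 2, 4, 6}  B4 = {2, 4, 6, 7}
Tree: B1–B2, B2–B3, B3–B4

Every bag has size at most 4, so the width is 4 − 1 = 3 and tw(G) ≤ 3. For the lower bound: the 4 vertex sets {2,3}, {5,6}, {4}, {1} are disjoint, each induces a connected subgraph, and every pair is joined by at least one edge of G. Contracting each set to a single vertex therefore yields K_{4} as a minor, and since treewidth is minor-monotone, tw(G) ≥ tw(K_{4}) = 3. The upper and lower bounds meet at 3, so that is the treewidth.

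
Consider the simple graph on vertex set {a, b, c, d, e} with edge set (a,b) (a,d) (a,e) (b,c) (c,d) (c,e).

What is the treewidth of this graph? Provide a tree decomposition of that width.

The largest bag has 3 vertices, giving width 2; this decomposition certifies tw(G) ≤ 2. The edges c–d–a–e–c form a cycle, so G is not a tree and its treewidth is at least 2. Hence tw(G) = 2 exactly.

Treewidth 2.
One optimal decomposition is:
Bags: B1 = {a, c, d}  B2 = {a, c, e}  B3 = {a, b, c}
Tree: B1–B2, B2–B3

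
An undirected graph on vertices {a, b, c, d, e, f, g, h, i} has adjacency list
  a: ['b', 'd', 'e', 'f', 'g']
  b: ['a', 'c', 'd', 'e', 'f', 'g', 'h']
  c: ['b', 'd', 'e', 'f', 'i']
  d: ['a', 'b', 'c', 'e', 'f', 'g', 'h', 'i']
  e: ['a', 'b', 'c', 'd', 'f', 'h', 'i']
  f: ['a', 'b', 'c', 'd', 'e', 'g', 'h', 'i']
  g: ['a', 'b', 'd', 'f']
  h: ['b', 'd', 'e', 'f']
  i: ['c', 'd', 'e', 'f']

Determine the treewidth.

4

A width-4 tree decomposition is:
Bags: B1 = {a, b, d, e, f}  B2 = {b, c, d, e, f}  B3 = {b, d, e, f, h}  B4 = {c, d, e, f, i}  B5 = {a, b, d, f, g}
Tree: B1–B2, B2–B3, B2–B4, B1–B5
The largest bag has 5 vertices, giving width 4; this decomposition certifies tw(G) ≤ 4. On the other hand G contains the 5-clique {a, b, d, f, g}. A clique must lie in a single bag of any decomposition, so no decomposition can have width below 4. The upper and lower bounds meet at 4, so that is the treewidth.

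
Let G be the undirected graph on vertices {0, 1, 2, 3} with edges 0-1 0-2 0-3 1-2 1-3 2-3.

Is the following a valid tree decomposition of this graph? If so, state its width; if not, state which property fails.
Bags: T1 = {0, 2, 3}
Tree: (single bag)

A tree decomposition must satisfy three properties: every vertex lies in some bag; for every edge, both endpoints lie together in some bag; and for every vertex, the bags containing it form a connected subtree. Here vertex 1 appears in no bag, so the decomposition is invalid.

No — vertex 1 appears in no bag.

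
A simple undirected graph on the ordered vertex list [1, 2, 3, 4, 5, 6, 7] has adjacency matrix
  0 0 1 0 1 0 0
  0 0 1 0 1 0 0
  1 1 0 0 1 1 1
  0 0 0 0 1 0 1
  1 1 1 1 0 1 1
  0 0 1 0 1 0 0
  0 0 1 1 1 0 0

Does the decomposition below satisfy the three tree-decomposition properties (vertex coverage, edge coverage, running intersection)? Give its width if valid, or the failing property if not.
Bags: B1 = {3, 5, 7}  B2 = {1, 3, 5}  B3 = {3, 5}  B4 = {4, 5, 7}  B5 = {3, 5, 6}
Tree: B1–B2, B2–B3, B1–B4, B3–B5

A tree decomposition must satisfy three properties: every vertex lies in some bag; for every edge, both endpoints lie together in some bag; and for every vertex, the bags containing it form a connected subtree. Here vertex 2 appears in no bag, so the decomposition is invalid.

No — vertex 2 appears in no bag.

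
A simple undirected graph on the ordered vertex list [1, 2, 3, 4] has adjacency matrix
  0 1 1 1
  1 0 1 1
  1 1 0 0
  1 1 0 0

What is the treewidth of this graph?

2

A width-2 tree decomposition is:
Bags: B1 = {1, 2, 4}  B2 = {1, 2, 3}
Tree: B1–B2
Every bag has size at most 3, so the width is 3 − 1 = 2 and tw(G) ≤ 2. For the lower bound, the 3 vertices {1, 2, 3} are pairwise adjacent, and any tree decomposition puts a clique entirely inside one bag — forcing width ≥ 2. Combining the bounds, tw(G) = 2.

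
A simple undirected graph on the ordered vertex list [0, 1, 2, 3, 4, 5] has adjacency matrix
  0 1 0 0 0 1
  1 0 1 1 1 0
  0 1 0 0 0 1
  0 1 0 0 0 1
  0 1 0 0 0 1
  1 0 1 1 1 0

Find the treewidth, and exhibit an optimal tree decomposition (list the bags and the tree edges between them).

Each bag holds 3 vertices, so the decomposition has width 2, which upper-bounds the treewidth. The edges 1–2–5–4–1 form a cycle, so G is not a tree and its treewidth is at least 2. Therefore the treewidth is 2.

Treewidth 2.
One such decomposition:
Bags: B1 = {1, 2, 5}  B2 = {1, 4, 5}  B3 = {1, 3, 5}  B4 = {0, 1, 5}
Tree: B1–B2, B2–B3, B3–B4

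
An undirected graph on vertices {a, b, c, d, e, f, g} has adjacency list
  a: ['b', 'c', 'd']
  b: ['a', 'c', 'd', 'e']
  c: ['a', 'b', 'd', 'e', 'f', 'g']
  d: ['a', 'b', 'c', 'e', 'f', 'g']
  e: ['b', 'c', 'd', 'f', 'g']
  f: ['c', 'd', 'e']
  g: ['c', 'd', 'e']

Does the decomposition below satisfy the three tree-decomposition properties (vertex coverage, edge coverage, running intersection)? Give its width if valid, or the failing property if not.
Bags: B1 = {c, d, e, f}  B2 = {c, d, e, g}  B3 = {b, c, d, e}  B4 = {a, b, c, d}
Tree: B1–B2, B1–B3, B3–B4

Yes; width 3.

Every vertex of G appears in some bag (union = {a, b, c, d, e, f, g}); every edge is covered by a bag; and for each vertex v the set of bags containing v is connected in the bag tree. The decomposition is therefore valid. The largest bag has 4 vertices, so the width is 3.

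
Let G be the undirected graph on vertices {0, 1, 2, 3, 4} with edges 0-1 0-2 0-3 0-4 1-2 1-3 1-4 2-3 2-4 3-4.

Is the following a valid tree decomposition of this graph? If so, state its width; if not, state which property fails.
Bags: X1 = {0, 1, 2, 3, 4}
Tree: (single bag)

Vertex coverage: the bags together contain {0, 1, 2, 3, 4}, the full vertex set. Edge coverage: each edge of G has both endpoints in at least one bag. Running intersection: for every vertex, the bags containing it form a connected subtree. All three properties hold, so this is a valid tree decomposition of width max|bag| − 1 = 4, and hence tw(G) ≤ 4.

Yes; width 4.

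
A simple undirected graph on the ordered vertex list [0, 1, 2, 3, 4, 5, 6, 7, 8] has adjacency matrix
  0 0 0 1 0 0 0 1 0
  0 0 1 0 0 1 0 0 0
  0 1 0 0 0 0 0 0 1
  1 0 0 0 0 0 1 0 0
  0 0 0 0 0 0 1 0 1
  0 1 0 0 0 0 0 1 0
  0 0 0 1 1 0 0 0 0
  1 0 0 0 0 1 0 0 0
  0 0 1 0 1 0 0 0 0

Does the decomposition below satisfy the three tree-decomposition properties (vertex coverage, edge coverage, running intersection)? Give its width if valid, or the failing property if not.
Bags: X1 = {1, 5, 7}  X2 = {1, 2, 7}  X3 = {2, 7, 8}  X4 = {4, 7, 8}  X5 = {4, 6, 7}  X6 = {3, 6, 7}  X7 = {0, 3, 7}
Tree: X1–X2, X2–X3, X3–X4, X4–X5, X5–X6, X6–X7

Vertex coverage: the bags together contain {0, 1, 2, 3, 4, 5, 6, 7, 8}, the full vertex set. Edge coverage: each edge of G has both endpoints in at least one bag. Running intersection: for every vertex, the bags containing it form a connected subtree. All three properties hold, so this is a valid tree decomposition of width max|bag| − 1 = 2, and hence tw(G) ≤ 2.

Yes; width 2.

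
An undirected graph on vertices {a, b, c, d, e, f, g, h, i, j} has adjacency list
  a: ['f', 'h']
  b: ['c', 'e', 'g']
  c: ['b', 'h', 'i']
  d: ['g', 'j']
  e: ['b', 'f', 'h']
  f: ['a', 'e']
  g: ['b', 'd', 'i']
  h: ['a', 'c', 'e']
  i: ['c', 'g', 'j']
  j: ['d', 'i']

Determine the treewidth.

A width-2 tree decomposition is:
Bags: B1 = {a, f, h}  B2 = {e, f, h}  B3 = {c, e, h}  B4 = {b, c, e}  B5 = {b, c, i}  B6 = {b, g, i}  B7 = {g, i, j}  B8 = {d, g, j}
Tree: B1–B2, B2–B3, B3–B4, B4–B5, B5–B6, B6–B7, B7–B8
The largest bag has 3 vertices, giving width 2; this decomposition certifies tw(G) ≤ 2. Since a–f–e–h–a is a cycle in G, G is not acyclic. Forests are exactly the graphs of treewidth ≤ 1, so tw(G) ≥ 2. Therefore the treewidth is 2.

2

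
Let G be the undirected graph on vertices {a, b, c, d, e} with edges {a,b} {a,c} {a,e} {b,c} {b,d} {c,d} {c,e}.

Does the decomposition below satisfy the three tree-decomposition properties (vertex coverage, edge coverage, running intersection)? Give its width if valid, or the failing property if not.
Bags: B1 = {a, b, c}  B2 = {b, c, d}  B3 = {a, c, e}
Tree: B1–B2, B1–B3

Yes; width 2.

Checking the three conditions: (i) the bags cover all of {a, b, c, d, e}; (ii) for each edge, some bag contains both endpoints; (iii) the bags containing any fixed vertex form a subtree. All hold, so the decomposition is valid with width 3 − 1 = 2.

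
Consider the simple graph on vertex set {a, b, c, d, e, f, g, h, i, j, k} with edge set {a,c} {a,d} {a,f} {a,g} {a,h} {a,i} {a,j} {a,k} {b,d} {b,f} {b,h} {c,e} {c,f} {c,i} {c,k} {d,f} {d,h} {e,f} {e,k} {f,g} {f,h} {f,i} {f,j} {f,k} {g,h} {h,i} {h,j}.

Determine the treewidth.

3

A width-3 tree decomposition is:
Bags: B1 = {a, f, h, i}  B2 = {a, f, h, j}  B3 = {a, d, f, h}  B4 = {a, c, f, i}  B5 = {a, c, f, k}  B6 = {a, f, g, h}  B7 = {b, d, f, h}  B8 = {c, e, f, k}
Tree: B1–B2, B2–B3, B1–B4, B4–B5, B2–B6, B3–B7, B5–B8
Every bag has size at most 4, so the width is 4 − 1 = 3 and tw(G) ≤ 3. Conversely, {c, e, f, k} is a clique of size 4, and the vertices of any clique must share a bag in every tree decomposition; so some bag has ≥ 4 vertices and tw(G) ≥ 3. The upper and lower bounds meet at 3, so that is the treewidth.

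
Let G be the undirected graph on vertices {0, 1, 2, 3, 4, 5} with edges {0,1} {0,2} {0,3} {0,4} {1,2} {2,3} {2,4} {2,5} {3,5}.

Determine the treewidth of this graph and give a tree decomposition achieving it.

Treewidth 2.
One such decomposition:
Bags: B1 = {0, 2, 3}  B2 = {0, 2, 4}  B3 = {0, 1, 2}  B4 = {2, 3, 5}
Tree: B1–B2, B1–B3, B1–B4

Each bag holds 3 vertices, so the decomposition has width 2, which upper-bounds the treewidth. On the other hand G contains the 3-clique {0, 1, 2}. A clique must lie in a single bag of any decomposition, so no decomposition can have width below 2. Hence tw(G) = 2 exactly.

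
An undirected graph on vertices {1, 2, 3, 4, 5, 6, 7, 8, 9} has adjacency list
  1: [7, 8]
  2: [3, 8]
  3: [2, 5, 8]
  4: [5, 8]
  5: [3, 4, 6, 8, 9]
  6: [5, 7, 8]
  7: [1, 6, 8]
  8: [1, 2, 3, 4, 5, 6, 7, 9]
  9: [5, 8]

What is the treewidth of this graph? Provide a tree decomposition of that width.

Every bag has size at most 3, so the width is 3 − 1 = 2 and tw(G) ≤ 2. Conversely, {1, 7, 8} is a clique of size 3, and the vertices of any clique must share a bag in every tree decomposition; so some bag has ≥ 3 vertices and tw(G) ≥ 2. The upper and lower bounds meet at 2, so that is the treewidth.

Treewidth 2.
Bags: B1 = {3, 5, 8}  B2 = {5, 6, 8}  B3 = {4, 5, 8}  B4 = {2, 3, 8}  B5 = {6, 7, 8}  B6 = {5, 8, 9}  B7 = {1, 7, 8}
Tree: B1–B2, B2–B3, B1–B4, B2–B5, B1–B6, B5–B7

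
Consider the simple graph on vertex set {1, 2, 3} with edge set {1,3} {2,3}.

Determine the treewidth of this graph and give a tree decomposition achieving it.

The largest bag has 2 vertices, giving width 1; this decomposition certifies tw(G) ≤ 1. G has an edge, so its treewidth is at least 1. Therefore the treewidth is 1.

Treewidth 1.
Bags: B1 = {2, 3}  B2 = {1, 3}
Tree: B1–B2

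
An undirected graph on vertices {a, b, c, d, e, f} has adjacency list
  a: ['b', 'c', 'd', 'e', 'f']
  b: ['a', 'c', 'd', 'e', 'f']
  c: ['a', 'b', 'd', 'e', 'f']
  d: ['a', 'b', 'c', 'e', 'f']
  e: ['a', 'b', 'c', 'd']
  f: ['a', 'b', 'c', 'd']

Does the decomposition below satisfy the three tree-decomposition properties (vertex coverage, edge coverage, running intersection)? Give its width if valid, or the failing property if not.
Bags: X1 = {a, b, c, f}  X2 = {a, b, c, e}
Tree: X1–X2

No — vertex d appears in no bag.

A tree decomposition must satisfy three properties: every vertex lies in some bag; for every edge, both endpoints lie together in some bag; and for every vertex, the bags containing it form a connected subtree. Here vertex d appears in no bag, so the decomposition is invalid.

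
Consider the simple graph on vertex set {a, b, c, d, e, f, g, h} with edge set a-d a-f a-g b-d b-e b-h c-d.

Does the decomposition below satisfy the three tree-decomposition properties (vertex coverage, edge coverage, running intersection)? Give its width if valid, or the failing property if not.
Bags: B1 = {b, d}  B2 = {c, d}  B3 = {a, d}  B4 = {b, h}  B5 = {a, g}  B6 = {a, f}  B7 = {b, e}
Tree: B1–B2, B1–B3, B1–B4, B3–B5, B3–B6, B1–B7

Yes; width 1.

Vertex coverage: the bags together contain {a, b, c, d, e, f, g, h}, the full vertex set. Edge coverage: each edge of G has both endpoints in at least one bag. Running intersection: for every vertex, the bags containing it form a connected subtree. All three properties hold, so this is a valid tree decomposition of width max|bag| − 1 = 1, and hence tw(G) ≤ 1.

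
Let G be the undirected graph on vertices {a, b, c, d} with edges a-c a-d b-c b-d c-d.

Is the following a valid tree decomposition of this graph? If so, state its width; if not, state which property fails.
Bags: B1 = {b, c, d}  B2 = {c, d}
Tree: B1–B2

A tree decomposition must satisfy three properties: every vertex lies in some bag; for every edge, both endpoints lie together in some bag; and for every vertex, the bags containing it form a connected subtree. Here vertex a appears in no bag, so the decomposition is invalid.

No — vertex a appears in no bag.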